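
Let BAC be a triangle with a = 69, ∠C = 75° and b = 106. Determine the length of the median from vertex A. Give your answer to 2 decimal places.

By the law of cosines, c² = b² + a² − 2·b·a·cos C = 12211, so c ≈ 110.5.
Median from A: ½√(2·c² + 2·b² − a²) ≈ 102.63.

m_A ≈ 102.63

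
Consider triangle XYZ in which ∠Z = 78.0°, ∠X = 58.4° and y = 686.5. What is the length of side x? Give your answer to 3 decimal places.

847.874

The third angle is ∠Y = 180° − ∠Z − ∠X = 43.60°.
Law of sines: x = y·sin X/sin Y ≈ 847.87.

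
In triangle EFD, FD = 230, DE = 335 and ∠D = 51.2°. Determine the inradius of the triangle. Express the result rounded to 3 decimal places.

72.623

By the law of cosines, EF² = FD² + DE² − 2·FD·DE·cos D = 68565, so EF ≈ 261.85.
Area = ½·FD·DE·sin D ≈ 30024.
Semiperimeter s = (230+335+261.85)/2 = 413.42.
Inradius = area/s = 30024/413.42 ≈ 72.623.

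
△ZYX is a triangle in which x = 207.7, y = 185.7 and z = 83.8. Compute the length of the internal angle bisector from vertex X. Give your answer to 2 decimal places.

By the law of cosines, cos X = (z² + y² − x²) / (2·z·y) ≈ -0.05245, so ∠X ≈ 1.623 rad.
The bisector from X has length 2·z·y·cos(∠X/2)/(z+y) ≈ 79.49.

79.49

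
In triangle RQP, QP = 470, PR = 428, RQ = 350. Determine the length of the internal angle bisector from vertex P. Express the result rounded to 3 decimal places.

413.040

By the law of cosines, cos P = (QP² + PR² − RQ²) / (2·QP·PR) ≈ 0.69990, so ∠P ≈ 45.58°.
The bisector from P has length 2·QP·PR·cos(∠P/2)/(QP+PR) ≈ 413.04.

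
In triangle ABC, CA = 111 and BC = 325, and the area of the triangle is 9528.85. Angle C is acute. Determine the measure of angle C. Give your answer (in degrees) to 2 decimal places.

From area = ½·BC·CA·sin C, we get sin C = 2·area/(BC·CA) ≈ 0.52828.
Taking the acute solution, ∠C ≈ 31.89°.

∠C ≈ 31.89°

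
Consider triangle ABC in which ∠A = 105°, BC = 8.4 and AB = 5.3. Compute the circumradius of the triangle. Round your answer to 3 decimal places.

R ≈ 4.348

Law of sines: sin C = AB·sin A/BC ≈ 0.60945.
Since BC ≥ AB, only the acute value applies: ∠C ≈ 37.55°.
Then ∠B = 180° − ∠A − ∠C ≈ 37.45°.
Law of sines gives CA = BC·sin B/sin A ≈ 5.288.
Circumradius = BC/(2 sin A) ≈ 4.3482.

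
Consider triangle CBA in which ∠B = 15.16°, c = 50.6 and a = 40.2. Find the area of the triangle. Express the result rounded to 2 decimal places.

265.98

Area = ½·a·c·sin B ≈ 265.98.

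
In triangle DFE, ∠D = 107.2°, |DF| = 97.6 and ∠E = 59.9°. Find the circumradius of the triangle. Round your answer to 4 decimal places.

56.4063

The third angle is ∠F = 180° − ∠E − ∠D = 12.90°.
Law of sines: |FE| = |DF|·sin D/sin E ≈ 107.77.
Law of sines: |ED| = |DF|·sin F/sin E ≈ 25.185.
Circumradius = |DF|/(2 sin E) ≈ 56.406.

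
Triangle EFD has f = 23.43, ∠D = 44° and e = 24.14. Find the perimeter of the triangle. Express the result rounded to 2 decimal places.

By the law of cosines, d² = e² + f² − 2·e·f·cos D = 317.99, so d ≈ 17.832.
Semiperimeter s = (24.14+23.43+17.832)/2 = 32.701.
Perimeter = 24.14 + 23.43 + 17.832 = 65.402.

perimeter ≈ 65.40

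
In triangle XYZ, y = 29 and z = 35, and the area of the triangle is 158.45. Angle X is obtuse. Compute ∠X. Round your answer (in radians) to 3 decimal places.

2.824

From area = ½·y·z·sin X, we get sin X = 2·area/(y·z) ≈ 0.31222.
Taking the obtuse solution, ∠X ≈ 2.824 rad.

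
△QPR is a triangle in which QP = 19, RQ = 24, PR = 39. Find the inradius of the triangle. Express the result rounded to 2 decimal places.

4.27

Semiperimeter s = (39 + 24 + 19)/2 = 41.
Heron's formula: area = √(41·2·17·22) ≈ 175.12.
Inradius = area/s = 175.12/41 ≈ 4.2713.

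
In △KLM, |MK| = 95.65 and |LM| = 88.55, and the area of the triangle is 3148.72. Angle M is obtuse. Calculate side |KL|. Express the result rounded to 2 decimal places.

From area = ½·|LM|·|MK|·sin M, we get sin M = 2·area/(|LM|·|MK|) ≈ 0.74352.
Taking the obtuse solution, ∠M ≈ 131.97°.
Law of cosines then gives |KL| ≈ 168.28.

168.28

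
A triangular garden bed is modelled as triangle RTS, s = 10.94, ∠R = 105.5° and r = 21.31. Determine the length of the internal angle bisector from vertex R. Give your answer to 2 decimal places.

Law of sines: sin S = s·sin R/r ≈ 0.49470.
Since r ≥ s, only the acute value applies: ∠S ≈ 29.65°.
Then ∠T = 180° − ∠R − ∠S ≈ 44.85°.
Law of sines gives t = r·sin T/sin R ≈ 15.596.
The bisector from R has length 2·t·s·cos(∠R/2)/(t+s) ≈ 7.7838.

7.78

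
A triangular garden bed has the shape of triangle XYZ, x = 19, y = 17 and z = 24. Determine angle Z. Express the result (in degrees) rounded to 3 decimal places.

∠Z ≈ 83.422°

By the law of cosines, cos Z = (x² + y² − z²) / (2·x·y) ≈ 0.11455, so ∠Z ≈ 83.42°.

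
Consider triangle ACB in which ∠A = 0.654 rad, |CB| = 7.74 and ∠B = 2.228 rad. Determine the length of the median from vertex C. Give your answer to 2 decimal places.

The third angle is ∠C = π − ∠B − ∠A = 0.260 rad.
Law of sines: |BA| = |CB|·sin C/sin A ≈ 3.2657.
Law of sines: |AC| = |CB|·sin B/sin A ≈ 10.073.
Median from C: ½√(2·|AC|² + 2·|CB|² − |BA|²) ≈ 8.8326.

m_C ≈ 8.83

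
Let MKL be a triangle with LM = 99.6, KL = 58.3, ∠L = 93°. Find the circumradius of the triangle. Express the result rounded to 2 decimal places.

R ≈ 59.09

By the law of cosines, MK² = KL² + LM² − 2·KL·LM·cos L = 13927, so MK ≈ 118.01.
Area = ½·KL·LM·sin L ≈ 2899.4.
Circumradius = MK/(2 sin L) ≈ 59.087.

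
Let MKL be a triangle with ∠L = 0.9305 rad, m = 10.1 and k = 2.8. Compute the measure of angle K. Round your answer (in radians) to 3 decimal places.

By the law of cosines, l² = m² + k² − 2·m·k·cos L = 76.059, so l ≈ 8.7212.
Law of cosines again: cos K = (l² + m² − k²)/(2·l·m) ≈ 0.96629, so ∠K ≈ 0.2604 rad.

∠K ≈ 0.260 rad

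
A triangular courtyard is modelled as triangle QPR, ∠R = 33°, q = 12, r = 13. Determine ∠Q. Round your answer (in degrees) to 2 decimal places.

Law of sines: sin Q = q·sin R/r ≈ 0.50274.
Since r ≥ q, only the acute value applies: ∠Q ≈ 30.18°.
Then ∠P = 180° − ∠R − ∠Q ≈ 116.82°.

∠Q ≈ 30.18°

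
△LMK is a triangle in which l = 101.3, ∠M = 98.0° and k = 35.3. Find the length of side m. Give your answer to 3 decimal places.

111.817

By the law of cosines, m² = k² + l² − 2·k·l·cos M = 12503, so m ≈ 111.82.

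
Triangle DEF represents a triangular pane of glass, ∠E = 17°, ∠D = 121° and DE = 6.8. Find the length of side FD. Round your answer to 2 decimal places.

2.97

The third angle is ∠F = 180° − ∠D − ∠E = 42.00°.
Law of sines: FD = DE·sin E/sin F ≈ 2.9712.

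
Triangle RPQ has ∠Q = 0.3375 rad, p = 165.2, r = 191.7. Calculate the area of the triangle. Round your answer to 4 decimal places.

Area = ½·r·p·sin Q ≈ 5243.2.

5243.2383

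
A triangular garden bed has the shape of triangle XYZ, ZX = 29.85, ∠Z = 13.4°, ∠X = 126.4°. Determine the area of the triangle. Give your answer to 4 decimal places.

The third angle is ∠Y = 180° − ∠Z − ∠X = 40.20°.
Law of sines: YZ = ZX·sin X/sin Y ≈ 37.223.
Law of sines: XY = ZX·sin Z/sin Y ≈ 10.717.
Area = ½·ZX·YZ·sin Z ≈ 128.75.

area ≈ 128.7494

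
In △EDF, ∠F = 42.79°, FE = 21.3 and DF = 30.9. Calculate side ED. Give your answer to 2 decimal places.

21.04

By the law of cosines, ED² = DF² + FE² − 2·DF·FE·cos F = 442.51, so ED ≈ 21.036.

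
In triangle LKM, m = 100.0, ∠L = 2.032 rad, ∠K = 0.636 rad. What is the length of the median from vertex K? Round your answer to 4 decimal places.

The third angle is ∠M = π − ∠L − ∠K = 0.474 rad.
Law of sines: l = m·sin L/sin M ≈ 196.35.
Law of sines: k = m·sin K/sin M ≈ 130.23.
Median from K: ½√(2·m² + 2·l² − k²) ≈ 141.55.

m_K ≈ 141.5487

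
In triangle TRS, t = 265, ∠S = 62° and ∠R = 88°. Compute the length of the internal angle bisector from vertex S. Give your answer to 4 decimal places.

t_S ≈ 302.8043

The third angle is ∠T = 180° − ∠R − ∠S = 30.00°.
Law of sines: r = t·sin R/sin T ≈ 529.68.
Law of sines: s = t·sin S/sin T ≈ 467.96.
The bisector from S has length 2·t·r·cos(∠S/2)/(t+r) ≈ 302.8.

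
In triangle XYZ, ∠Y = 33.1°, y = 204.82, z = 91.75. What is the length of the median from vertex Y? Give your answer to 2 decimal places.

Law of sines: sin Z = z·sin Y/y ≈ 0.24463.
Since y ≥ z, only the acute value applies: ∠Z ≈ 14.16°.
Then ∠X = 180° − ∠Y − ∠Z ≈ 132.74°.
Law of sines gives x = y·sin X/sin Y ≈ 275.46.
Median from Y: ½√(2·z² + 2·x² − y²) ≈ 177.93.

m_Y ≈ 177.93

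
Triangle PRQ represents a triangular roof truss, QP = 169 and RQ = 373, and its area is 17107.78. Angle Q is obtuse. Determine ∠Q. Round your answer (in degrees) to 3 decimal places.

∠Q ≈ 147.127°

From area = ½·RQ·QP·sin Q, we get sin Q = 2·area/(RQ·QP) ≈ 0.54279.
Taking the obtuse solution, ∠Q ≈ 147.13°.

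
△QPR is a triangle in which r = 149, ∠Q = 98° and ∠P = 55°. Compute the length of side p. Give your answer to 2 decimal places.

The third angle is ∠R = 180° − ∠Q − ∠P = 27.00°.
Law of sines: p = r·sin P/sin R ≈ 268.85.

268.85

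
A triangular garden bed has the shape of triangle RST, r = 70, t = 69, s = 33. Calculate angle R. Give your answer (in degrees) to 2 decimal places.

∠R ≈ 77.96°

By the law of cosines, cos R = (s² + t² − r²) / (2·s·t) ≈ 0.20861, so ∠R ≈ 77.96°.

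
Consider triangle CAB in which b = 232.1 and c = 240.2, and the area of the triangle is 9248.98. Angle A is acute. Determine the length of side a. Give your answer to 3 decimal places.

79.888

From area = ½·b·c·sin A, we get sin A = 2·area/(b·c) ≈ 0.33180.
Taking the acute solution, ∠A ≈ 19.38°.
Law of cosines then gives a ≈ 79.888.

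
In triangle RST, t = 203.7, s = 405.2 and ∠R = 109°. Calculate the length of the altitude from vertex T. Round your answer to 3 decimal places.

383.124

By the law of cosines, r² = s² + t² − 2·s·t·cos R = 2.5943e+05, so r ≈ 509.34.
Area = ½·s·t·sin R ≈ 39021.
The altitude from T has length 2·area/t ≈ 383.12.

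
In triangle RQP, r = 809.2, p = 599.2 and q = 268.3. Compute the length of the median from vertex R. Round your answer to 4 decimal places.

Median from R: ½√(2·q² + 2·p² − r²) ≈ 227.62.

m_R ≈ 227.6216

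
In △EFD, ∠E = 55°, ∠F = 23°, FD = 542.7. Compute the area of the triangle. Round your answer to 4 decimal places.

The third angle is ∠D = 180° − ∠E − ∠F = 102.00°.
Law of sines: DE = FD·sin F/sin E ≈ 258.86.
Law of sines: EF = FD·sin D/sin E ≈ 648.04.
Area = ½·FD·DE·sin D ≈ 68708.

area ≈ 68708.0359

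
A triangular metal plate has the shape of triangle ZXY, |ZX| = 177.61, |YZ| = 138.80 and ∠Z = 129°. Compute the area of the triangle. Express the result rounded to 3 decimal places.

area ≈ 9579.205

Area = ½·|YZ|·|ZX|·sin Z ≈ 9579.2.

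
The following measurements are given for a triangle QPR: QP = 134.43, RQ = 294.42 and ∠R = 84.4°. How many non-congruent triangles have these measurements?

0

RQ·sin R = 294.42·sin(84.4°) ≈ 293.
Since QP = 134.43 < 293 = RQ sin R, no triangle exists.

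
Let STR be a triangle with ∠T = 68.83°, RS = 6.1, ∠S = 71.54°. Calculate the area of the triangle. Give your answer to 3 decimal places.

12.071

The third angle is ∠R = 180° − ∠S − ∠T = 39.63°.
Law of sines: TR = RS·sin S/sin T ≈ 6.2049.
Law of sines: ST = RS·sin R/sin T ≈ 4.1723.
Area = ½·RS·TR·sin R ≈ 12.071.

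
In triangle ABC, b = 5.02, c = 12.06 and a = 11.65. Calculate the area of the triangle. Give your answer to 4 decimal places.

Semiperimeter s = (11.65 + 5.02 + 12.06)/2 = 14.365.
Heron's formula: area = √(14.365·2.715·9.345·2.305) ≈ 28.984.

28.9843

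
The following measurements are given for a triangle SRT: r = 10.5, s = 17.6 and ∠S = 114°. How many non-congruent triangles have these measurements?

r·sin S = 10.5·sin(114°) ≈ 9.592.
Since ∠S is not acute, a triangle exists only if s > r; here s > r, so there is exactly one triangle.

1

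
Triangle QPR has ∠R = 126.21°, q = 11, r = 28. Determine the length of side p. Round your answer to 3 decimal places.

Law of sines: sin Q = q·sin R/r ≈ 0.31698.
Since r ≥ q, only the acute value applies: ∠Q ≈ 18.48°.
Then ∠P = 180° − ∠R − ∠Q ≈ 35.31°.
Law of sines gives p = r·sin P/sin R ≈ 20.058.

20.058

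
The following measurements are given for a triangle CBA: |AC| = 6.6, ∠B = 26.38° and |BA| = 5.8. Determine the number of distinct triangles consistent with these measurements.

1

|BA|·sin B = 5.8·sin(26.38°) ≈ 2.577.
Since |AC| ≥ |BA|, exactly one triangle exists.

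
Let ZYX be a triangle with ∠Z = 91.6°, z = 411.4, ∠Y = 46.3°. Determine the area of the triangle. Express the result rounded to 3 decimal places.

The third angle is ∠X = 180° − ∠Z − ∠Y = 42.10°.
Law of sines: y = z·sin Y/sin Z ≈ 297.54.
Law of sines: x = z·sin X/sin Z ≈ 275.92.
Area = ½·z·y·sin X ≈ 41033.

area ≈ 41033.423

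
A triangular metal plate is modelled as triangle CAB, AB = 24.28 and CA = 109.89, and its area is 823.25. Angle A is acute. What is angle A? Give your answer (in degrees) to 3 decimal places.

∠A ≈ 38.105°

From area = ½·CA·AB·sin A, we get sin A = 2·area/(CA·AB) ≈ 0.61710.
Taking the acute solution, ∠A ≈ 38.10°.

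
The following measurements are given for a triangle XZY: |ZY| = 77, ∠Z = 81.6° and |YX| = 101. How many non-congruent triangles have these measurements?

1

|ZY|·sin Z = 77·sin(81.6°) ≈ 76.17.
Since |YX| ≥ |ZY|, exactly one triangle exists.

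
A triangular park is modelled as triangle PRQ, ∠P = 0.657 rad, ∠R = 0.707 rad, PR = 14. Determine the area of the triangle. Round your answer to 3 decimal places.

39.724

The third angle is ∠Q = π − ∠P − ∠R = 1.778 rad.
Law of sines: RQ = PR·sin P/sin Q ≈ 8.7366.
Law of sines: QP = PR·sin R/sin Q ≈ 9.2918.
Area = ½·PR·RQ·sin R ≈ 39.724.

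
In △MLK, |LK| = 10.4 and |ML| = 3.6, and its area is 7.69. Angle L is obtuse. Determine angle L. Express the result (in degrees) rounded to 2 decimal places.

From area = ½·|ML|·|LK|·sin L, we get sin L = 2·area/(|ML|·|LK|) ≈ 0.41079.
Taking the obtuse solution, ∠L ≈ 155.75°.

∠L ≈ 155.75°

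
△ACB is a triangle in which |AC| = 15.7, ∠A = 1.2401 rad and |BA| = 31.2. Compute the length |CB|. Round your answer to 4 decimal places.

By the law of cosines, |CB|² = |BA|² + |AC|² − 2·|BA|·|AC|·cos A = 901.83, so |CB| ≈ 30.03.

30.0304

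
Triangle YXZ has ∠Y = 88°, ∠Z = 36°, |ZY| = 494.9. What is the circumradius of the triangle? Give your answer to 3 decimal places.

298.479

The third angle is ∠X = 180° − ∠Z − ∠Y = 56.00°.
Law of sines: |XZ| = |ZY|·sin Y/sin X ≈ 596.59.
Law of sines: |YX| = |ZY|·sin Z/sin X ≈ 350.88.
Circumradius = |ZY|/(2 sin X) ≈ 298.48.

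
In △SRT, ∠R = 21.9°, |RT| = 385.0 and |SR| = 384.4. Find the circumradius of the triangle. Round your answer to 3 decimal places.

By the law of cosines, |TS|² = |SR|² + |RT|² − 2·|SR|·|RT|·cos R = 21360, so |TS| ≈ 146.15.
Area = ½·|SR|·|RT|·sin R ≈ 27600.
Circumradius = |TS|/(2 sin R) ≈ 195.92.

195.919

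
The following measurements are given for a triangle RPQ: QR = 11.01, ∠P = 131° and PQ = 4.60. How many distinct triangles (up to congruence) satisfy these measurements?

PQ·sin P = 4.60·sin(131°) ≈ 3.472.
Since ∠P is not acute, a triangle exists only if QR > PQ; here QR > PQ, so there is exactly one triangle.

1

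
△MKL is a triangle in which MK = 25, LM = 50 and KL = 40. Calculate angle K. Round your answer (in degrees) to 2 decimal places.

By the law of cosines, cos K = (MK² + KL² − LM²) / (2·MK·KL) ≈ -0.13750, so ∠K ≈ 97.90°.

97.90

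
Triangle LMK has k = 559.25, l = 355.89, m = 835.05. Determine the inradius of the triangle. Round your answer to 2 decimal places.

86.63

Semiperimeter s = (355.89 + 835.05 + 559.25)/2 = 875.1.
Heron's formula: area = √(875.1·519.21·40.045·315.85) ≈ 75807.
Inradius = area/s = 75807/875.1 ≈ 86.627.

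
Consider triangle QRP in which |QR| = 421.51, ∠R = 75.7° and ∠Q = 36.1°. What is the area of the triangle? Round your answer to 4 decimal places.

area ≈ 54626.2479

The third angle is ∠P = 180° − ∠Q − ∠R = 68.20°.
Law of sines: |RP| = |QR|·sin Q/sin P ≈ 267.48.
Law of sines: |PQ| = |QR|·sin R/sin P ≈ 439.91.
Area = ½·|QR|·|RP|·sin R ≈ 54626.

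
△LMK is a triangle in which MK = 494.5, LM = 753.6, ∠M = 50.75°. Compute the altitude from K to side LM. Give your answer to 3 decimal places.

By the law of cosines, KL² = LM² + MK² − 2·LM·MK·cos M = 3.4088e+05, so KL ≈ 583.85.
Area = ½·LM·MK·sin M ≈ 1.4429e+05.
The altitude from K has length 2·area/LM ≈ 382.94.

h_K ≈ 382.937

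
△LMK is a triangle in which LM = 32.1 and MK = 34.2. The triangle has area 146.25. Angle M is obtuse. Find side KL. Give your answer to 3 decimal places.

From area = ½·LM·MK·sin M, we get sin M = 2·area/(LM·MK) ≈ 0.26644.
Taking the obtuse solution, ∠M ≈ 164.55°.
Law of cosines then gives KL ≈ 65.699.

65.699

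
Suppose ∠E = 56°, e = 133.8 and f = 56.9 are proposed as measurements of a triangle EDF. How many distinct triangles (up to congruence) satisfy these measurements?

f·sin E = 56.9·sin(56°) ≈ 47.17.
Since e ≥ f, exactly one triangle exists.

1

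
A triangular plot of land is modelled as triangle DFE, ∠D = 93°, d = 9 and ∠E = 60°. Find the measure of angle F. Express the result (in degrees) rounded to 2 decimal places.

The third angle is ∠F = 180° − ∠E − ∠D = 27.00°.

27.00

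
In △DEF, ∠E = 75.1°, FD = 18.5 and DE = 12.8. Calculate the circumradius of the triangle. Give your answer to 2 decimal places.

Law of sines: sin F = DE·sin E/FD ≈ 0.66863.
Since FD ≥ DE, only the acute value applies: ∠F ≈ 41.96°.
Then ∠D = 180° − ∠E − ∠F ≈ 62.94°.
Law of sines gives EF = FD·sin D/sin E ≈ 17.048.
Circumradius = FD/(2 sin E) ≈ 9.5718.

R ≈ 9.57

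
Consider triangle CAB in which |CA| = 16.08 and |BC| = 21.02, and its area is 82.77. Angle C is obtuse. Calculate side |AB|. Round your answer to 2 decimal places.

35.91

From area = ½·|BC|·|CA|·sin C, we get sin C = 2·area/(|BC|·|CA|) ≈ 0.48976.
Taking the obtuse solution, ∠C ≈ 150.68°.
Law of cosines then gives |AB| ≈ 35.914.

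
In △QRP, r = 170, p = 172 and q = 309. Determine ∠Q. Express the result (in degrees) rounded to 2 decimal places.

By the law of cosines, cos Q = (r² + p² − q²) / (2·r·p) ≈ -0.63264, so ∠Q ≈ 129.25°.

129.25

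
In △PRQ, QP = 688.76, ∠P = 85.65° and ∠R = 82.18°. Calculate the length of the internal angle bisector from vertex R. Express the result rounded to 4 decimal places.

The third angle is ∠Q = 180° − ∠P − ∠R = 12.17°.
Law of sines: RQ = QP·sin P/sin R ≈ 693.22.
Law of sines: PR = QP·sin Q/sin R ≈ 146.56.
The bisector from R has length 2·PR·RQ·cos(∠R/2)/(PR+RQ) ≈ 182.37.

t_R ≈ 182.3658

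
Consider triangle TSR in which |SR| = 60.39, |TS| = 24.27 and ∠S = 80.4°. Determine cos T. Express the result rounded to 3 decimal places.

0.232

By the law of cosines, |RT|² = |TS|² + |SR|² − 2·|TS|·|SR|·cos S = 3747.1, so |RT| ≈ 61.214.
Law of cosines again: cos T = (|RT|² + |TS|² − |SR|²)/(2·|RT|·|TS|) ≈ 0.23195, so ∠T ≈ 76.59°.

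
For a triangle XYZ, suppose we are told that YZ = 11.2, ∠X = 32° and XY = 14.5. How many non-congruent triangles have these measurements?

XY·sin X = 14.5·sin(32°) ≈ 7.684.
Since XY sin X < YZ < XY (7.684 < 11.2 < 14.5), two triangles exist.

2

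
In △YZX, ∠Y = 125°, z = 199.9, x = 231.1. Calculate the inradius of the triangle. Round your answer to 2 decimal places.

By the law of cosines, y² = z² + x² − 2·z·x·cos Y = 1.4636e+05, so y ≈ 382.57.
Area = ½·z·x·sin Y ≈ 18921.
Semiperimeter s = (382.57+199.9+231.1)/2 = 406.79.
Inradius = area/s = 18921/406.79 ≈ 46.514.

r ≈ 46.51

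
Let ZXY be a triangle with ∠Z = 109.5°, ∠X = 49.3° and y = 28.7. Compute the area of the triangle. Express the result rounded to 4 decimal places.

The third angle is ∠Y = 180° − ∠Z − ∠X = 21.20°.
Law of sines: z = y·sin Z/sin Y ≈ 74.812.
Law of sines: x = y·sin X/sin Y ≈ 60.169.
Area = ½·y·z·sin X ≈ 813.9.

area ≈ 813.8954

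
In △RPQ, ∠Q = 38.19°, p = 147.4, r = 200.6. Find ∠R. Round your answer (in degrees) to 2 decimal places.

∠R ≈ 94.73°

By the law of cosines, q² = r² + p² − 2·r·p·cos Q = 15488, so q ≈ 124.45.
Law of cosines again: cos R = (p² + q² − r²)/(2·p·q) ≈ -0.08248, so ∠R ≈ 94.73°.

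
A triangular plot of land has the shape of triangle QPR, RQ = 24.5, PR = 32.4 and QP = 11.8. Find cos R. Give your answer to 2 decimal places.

By the law of cosines, cos R = (PR² + RQ² − QP²) / (2·PR·RQ) ≈ 0.95161, so ∠R ≈ 17.90°.

cos R ≈ 0.95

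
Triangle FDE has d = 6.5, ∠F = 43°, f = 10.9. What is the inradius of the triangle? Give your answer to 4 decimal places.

r ≈ 2.0309

Law of sines: sin D = d·sin F/f ≈ 0.40670.
Since f ≥ d, only the acute value applies: ∠D ≈ 24.00°.
Then ∠E = 180° − ∠F − ∠D ≈ 113.00°.
Law of sines gives e = f·sin E/sin F ≈ 14.712.
Area = ½·f·d·sin E ≈ 32.608.
Semiperimeter s = (10.9+6.5+14.712)/2 = 16.056.
Inradius = area/s = 32.608/16.056 ≈ 2.0309.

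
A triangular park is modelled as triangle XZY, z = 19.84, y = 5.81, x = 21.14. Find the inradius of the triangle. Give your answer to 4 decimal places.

r ≈ 2.4547

Semiperimeter s = (21.14 + 19.84 + 5.81)/2 = 23.395.
Heron's formula: area = √(23.395·2.255·3.555·17.585) ≈ 57.428.
Inradius = area/s = 57.428/23.395 ≈ 2.4547.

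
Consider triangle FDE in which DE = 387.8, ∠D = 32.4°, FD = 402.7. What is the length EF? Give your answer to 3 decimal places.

221.006

By the law of cosines, EF² = FD² + DE² − 2·FD·DE·cos D = 48844, so EF ≈ 221.01.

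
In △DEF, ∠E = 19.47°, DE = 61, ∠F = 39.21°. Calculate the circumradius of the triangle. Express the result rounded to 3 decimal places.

The third angle is ∠D = 180° − ∠E − ∠F = 121.32°.
Law of sines: EF = DE·sin D/sin F ≈ 82.433.
Law of sines: FD = DE·sin E/sin F ≈ 32.163.
Circumradius = DE/(2 sin F) ≈ 48.247.

R ≈ 48.247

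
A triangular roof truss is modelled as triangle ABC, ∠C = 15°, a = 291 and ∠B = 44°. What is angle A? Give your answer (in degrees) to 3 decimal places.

∠A ≈ 121.000°

The third angle is ∠A = 180° − ∠B − ∠C = 121.00°.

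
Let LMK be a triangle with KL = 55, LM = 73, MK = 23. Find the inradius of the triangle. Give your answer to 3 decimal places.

Semiperimeter s = (23 + 55 + 73)/2 = 75.5.
Heron's formula: area = √(75.5·52.5·20.5·2.5) ≈ 450.71.
Inradius = area/s = 450.71/75.5 ≈ 5.9697.

r ≈ 5.970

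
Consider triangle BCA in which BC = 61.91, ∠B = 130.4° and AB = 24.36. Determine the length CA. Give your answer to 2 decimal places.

79.88

By the law of cosines, CA² = AB² + BC² − 2·AB·BC·cos B = 6381.2, so CA ≈ 79.882.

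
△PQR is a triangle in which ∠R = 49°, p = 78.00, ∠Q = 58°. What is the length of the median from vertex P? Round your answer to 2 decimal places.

The third angle is ∠P = 180° − ∠Q − ∠R = 73.00°.
Law of sines: q = p·sin Q/sin P ≈ 69.17.
Law of sines: r = p·sin R/sin P ≈ 61.557.
Median from P: ½√(2·q² + 2·r² − p²) ≈ 52.592.

m_P ≈ 52.59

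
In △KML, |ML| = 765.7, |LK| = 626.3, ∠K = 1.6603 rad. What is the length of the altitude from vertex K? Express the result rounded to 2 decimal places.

h_K ≈ 316.15

Law of sines: sin M = |LK|·sin K/|ML| ≈ 0.81467.
Since |ML| ≥ |LK|, only the acute value applies: ∠M ≈ 0.9522 rad.
Then ∠L = π − ∠K − ∠M ≈ 0.5291 rad.
Law of sines gives |KM| = |ML|·sin L/sin K ≈ 388.07.
Area = ½·|ML|·|LK|·sin L ≈ 1.2104e+05.
The altitude from K has length 2·area/|ML| ≈ 316.15.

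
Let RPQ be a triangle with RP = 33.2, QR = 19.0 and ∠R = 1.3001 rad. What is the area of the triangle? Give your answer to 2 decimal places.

Area = ½·QR·RP·sin R ≈ 303.91.

303.91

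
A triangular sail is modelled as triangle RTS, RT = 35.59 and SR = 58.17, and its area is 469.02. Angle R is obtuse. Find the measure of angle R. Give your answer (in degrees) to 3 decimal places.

153.057

From area = ½·SR·RT·sin R, we get sin R = 2·area/(SR·RT) ≈ 0.45310.
Taking the obtuse solution, ∠R ≈ 153.06°.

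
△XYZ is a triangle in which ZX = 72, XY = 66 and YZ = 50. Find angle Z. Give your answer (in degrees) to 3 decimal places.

By the law of cosines, cos Z = (YZ² + ZX² − XY²) / (2·YZ·ZX) ≈ 0.46222, so ∠Z ≈ 62.47°.

∠Z ≈ 62.469°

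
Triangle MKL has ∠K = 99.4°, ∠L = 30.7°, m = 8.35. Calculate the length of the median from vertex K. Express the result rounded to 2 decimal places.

The third angle is ∠M = 180° − ∠K − ∠L = 49.90°.
Law of sines: k = m·sin K/sin M ≈ 10.77.
Law of sines: l = m·sin L/sin M ≈ 5.5732.
Median from K: ½√(2·l² + 2·m² − k²) ≈ 4.6255.

m_K ≈ 4.63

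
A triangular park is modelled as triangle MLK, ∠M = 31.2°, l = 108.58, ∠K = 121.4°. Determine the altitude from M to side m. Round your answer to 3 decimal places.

The third angle is ∠L = 180° − ∠K − ∠M = 27.40°.
Law of sines: m = l·sin M/sin L ≈ 122.22.
Law of sines: k = l·sin K/sin L ≈ 201.39.
Area = ½·l·m·sin K ≈ 5663.8.
The altitude from M has length 2·area/m ≈ 92.679.

92.679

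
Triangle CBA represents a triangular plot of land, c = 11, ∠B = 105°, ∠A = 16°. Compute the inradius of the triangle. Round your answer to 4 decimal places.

r ≈ 1.3955

The third angle is ∠C = 180° − ∠B − ∠A = 59.00°.
Law of sines: b = c·sin B/sin C ≈ 12.396.
Law of sines: a = c·sin A/sin C ≈ 3.5372.
Area = ½·c·b·sin A ≈ 18.792.
Semiperimeter s = (11+12.396+3.5372)/2 = 13.466.
Inradius = area/s = 18.792/13.466 ≈ 1.3955.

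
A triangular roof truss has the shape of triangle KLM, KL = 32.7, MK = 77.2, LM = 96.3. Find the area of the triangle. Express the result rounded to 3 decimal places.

1130.629

Semiperimeter s = (96.3 + 77.2 + 32.7)/2 = 103.1.
Heron's formula: area = √(103.1·6.8·25.9·70.4) ≈ 1130.6.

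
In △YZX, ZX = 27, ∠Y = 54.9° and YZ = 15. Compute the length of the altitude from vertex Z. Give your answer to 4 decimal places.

h_Z ≈ 12.2722

Law of sines: sin X = YZ·sin Y/ZX ≈ 0.45453.
Since ZX ≥ YZ, only the acute value applies: ∠X ≈ 27.03°.
Then ∠Z = 180° − ∠Y − ∠X ≈ 98.07°.
Law of sines gives XY = ZX·sin Z/sin Y ≈ 32.675.
Area = ½·ZX·YZ·sin Z ≈ 200.5.
The altitude from Z has length 2·area/XY ≈ 12.272.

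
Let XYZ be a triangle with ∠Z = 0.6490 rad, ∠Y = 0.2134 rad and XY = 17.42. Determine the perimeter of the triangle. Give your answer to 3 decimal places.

The third angle is ∠X = π − ∠Y − ∠Z = 2.2792 rad.
Law of sines: YZ = XY·sin X/sin Z ≈ 21.888.
Law of sines: ZX = XY·sin Y/sin Z ≈ 6.1041.
Semiperimeter s = (21.888+6.1041+17.42)/2 = 22.706.
Perimeter = 21.888 + 6.1041 + 17.42 = 45.412.

45.412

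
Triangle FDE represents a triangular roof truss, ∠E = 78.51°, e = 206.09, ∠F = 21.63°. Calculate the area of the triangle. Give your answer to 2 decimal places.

area ≈ 7863.35

The third angle is ∠D = 180° − ∠E − ∠F = 79.86°.
Law of sines: f = e·sin F/sin E ≈ 77.521.
Law of sines: d = e·sin D/sin E ≈ 207.02.
Area = ½·e·f·sin D ≈ 7863.3.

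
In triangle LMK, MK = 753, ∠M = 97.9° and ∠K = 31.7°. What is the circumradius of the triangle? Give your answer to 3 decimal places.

The third angle is ∠L = 180° − ∠M − ∠K = 50.40°.
Law of sines: KL = MK·sin M/sin L ≈ 968.
Law of sines: LM = MK·sin K/sin L ≈ 513.53.
Circumradius = MK/(2 sin L) ≈ 488.64.

488.635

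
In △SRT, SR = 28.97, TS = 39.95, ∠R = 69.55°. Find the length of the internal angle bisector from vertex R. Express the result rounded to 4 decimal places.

Law of sines: sin T = SR·sin R/TS ≈ 0.67946.
Since TS ≥ SR, only the acute value applies: ∠T ≈ 42.80°.
Then ∠S = 180° − ∠R − ∠T ≈ 67.65°.
Law of sines gives RT = TS·sin S/sin R ≈ 39.434.
The bisector from R has length 2·SR·RT·cos(∠R/2)/(SR+RT) ≈ 27.436.

t_R ≈ 27.4360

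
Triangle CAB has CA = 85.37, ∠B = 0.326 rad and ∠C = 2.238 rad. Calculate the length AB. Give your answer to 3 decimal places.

The third angle is ∠A = π − ∠B − ∠C = 0.578 rad.
Law of sines: AB = CA·sin C/sin B ≈ 209.4.

209.404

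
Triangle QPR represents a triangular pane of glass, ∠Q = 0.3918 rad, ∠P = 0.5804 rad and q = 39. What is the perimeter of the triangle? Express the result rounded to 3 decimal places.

The third angle is ∠R = π − ∠Q − ∠P = 2.1694 rad.
Law of sines: p = q·sin P/sin Q ≈ 56.006.
Law of sines: r = q·sin R/sin Q ≈ 84.375.
Semiperimeter s = (39+56.006+84.375)/2 = 89.691.
Perimeter = 39 + 56.006 + 84.375 = 179.38.

179.381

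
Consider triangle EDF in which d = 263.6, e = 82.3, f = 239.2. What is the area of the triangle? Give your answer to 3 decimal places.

Semiperimeter s = (82.3 + 263.6 + 239.2)/2 = 292.55.
Heron's formula: area = √(292.55·210.25·28.95·53.35) ≈ 9746.7.

9746.744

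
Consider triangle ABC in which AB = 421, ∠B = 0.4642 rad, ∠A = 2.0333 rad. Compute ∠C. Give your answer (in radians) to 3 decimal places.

0.644

The third angle is ∠C = π − ∠A − ∠B = 0.6441 rad.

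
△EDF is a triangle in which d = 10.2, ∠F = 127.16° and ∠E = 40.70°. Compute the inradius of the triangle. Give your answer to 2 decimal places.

r ≈ 3.19

The third angle is ∠D = 180° − ∠F − ∠E = 12.14°.
Law of sines: e = d·sin E/sin D ≈ 31.628.
Law of sines: f = d·sin F/sin D ≈ 38.654.
Area = ½·d·e·sin F ≈ 128.55.
Semiperimeter s = (31.628+10.2+38.654)/2 = 40.241.
Inradius = area/s = 128.55/40.241 ≈ 3.1945.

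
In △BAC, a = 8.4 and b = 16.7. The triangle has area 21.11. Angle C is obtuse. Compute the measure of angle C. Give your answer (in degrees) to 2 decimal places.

From area = ½·b·a·sin C, we get sin C = 2·area/(b·a) ≈ 0.30097.
Taking the obtuse solution, ∠C ≈ 162.48°.

162.48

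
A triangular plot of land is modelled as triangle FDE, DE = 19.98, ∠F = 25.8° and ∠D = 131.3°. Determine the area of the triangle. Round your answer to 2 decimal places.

134.07

The third angle is ∠E = 180° − ∠F − ∠D = 22.90°.
Law of sines: EF = DE·sin D/sin F ≈ 34.488.
Law of sines: FD = DE·sin E/sin F ≈ 17.863.
Area = ½·DE·EF·sin E ≈ 134.07.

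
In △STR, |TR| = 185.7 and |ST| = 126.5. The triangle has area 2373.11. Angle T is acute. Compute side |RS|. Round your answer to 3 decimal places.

66.885

From area = ½·|ST|·|TR|·sin T, we get sin T = 2·area/(|ST|·|TR|) ≈ 0.20204.
Taking the acute solution, ∠T ≈ 11.66°.
Law of cosines then gives |RS| ≈ 66.885.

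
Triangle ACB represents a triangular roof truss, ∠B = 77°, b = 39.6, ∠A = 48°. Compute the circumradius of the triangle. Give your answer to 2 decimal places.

20.32

The third angle is ∠C = 180° − ∠B − ∠A = 55.00°.
Law of sines: a = b·sin A/sin B ≈ 30.203.
Law of sines: c = b·sin C/sin B ≈ 33.292.
Circumradius = b/(2 sin B) ≈ 20.321.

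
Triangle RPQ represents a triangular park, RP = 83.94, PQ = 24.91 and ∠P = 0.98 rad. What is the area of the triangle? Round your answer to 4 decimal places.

Area = ½·RP·PQ·sin P ≈ 868.26.

area ≈ 868.2623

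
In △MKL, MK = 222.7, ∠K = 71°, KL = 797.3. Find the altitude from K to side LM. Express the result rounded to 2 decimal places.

222.43

By the law of cosines, LM² = MK² + KL² − 2·MK·KL·cos K = 5.6967e+05, so LM ≈ 754.76.
Area = ½·MK·KL·sin K ≈ 83943.
The altitude from K has length 2·area/LM ≈ 222.43.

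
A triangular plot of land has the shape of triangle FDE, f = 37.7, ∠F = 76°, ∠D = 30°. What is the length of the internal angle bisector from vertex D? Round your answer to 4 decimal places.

t_D ≈ 36.2451

The third angle is ∠E = 180° − ∠F − ∠D = 74.00°.
Law of sines: d = f·sin D/sin F ≈ 19.427.
Law of sines: e = f·sin E/sin F ≈ 37.349.
The bisector from D has length 2·e·f·cos(∠D/2)/(e+f) ≈ 36.245.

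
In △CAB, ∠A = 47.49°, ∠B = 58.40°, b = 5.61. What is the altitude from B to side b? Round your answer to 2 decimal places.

The third angle is ∠C = 180° − ∠A − ∠B = 74.11°.
Law of sines: c = b·sin C/sin B ≈ 6.3349.
Law of sines: a = b·sin A/sin B ≈ 4.8554.
Area = ½·b·c·sin A ≈ 13.099.
The altitude from B has length 2·area/b ≈ 4.6699.

h_B ≈ 4.67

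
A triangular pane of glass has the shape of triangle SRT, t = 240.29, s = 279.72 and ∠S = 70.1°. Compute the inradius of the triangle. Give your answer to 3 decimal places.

Law of sines: sin T = t·sin S/s ≈ 0.80774.
Since s ≥ t, only the acute value applies: ∠T ≈ 53.88°.
Then ∠R = 180° − ∠S − ∠T ≈ 56.02°.
Law of sines gives r = s·sin R/sin S ≈ 246.69.
Area = ½·s·t·sin R ≈ 27869.
Semiperimeter p = (279.72+246.69+240.29)/2 = 383.35.
Inradius = area/p = 27869/383.35 ≈ 72.699.

72.699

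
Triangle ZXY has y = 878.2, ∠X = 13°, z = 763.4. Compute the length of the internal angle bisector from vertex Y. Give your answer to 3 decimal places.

By the law of cosines, x² = y² + z² − 2·y·z·cos X = 47545, so x ≈ 218.05.
Law of cosines again: cos Y = (z² + x² − y²)/(2·z·x) ≈ -0.42327, so ∠Y ≈ 115.04°.
The bisector from Y has length 2·z·x·cos(∠Y/2)/(z+x) ≈ 182.15.

t_Y ≈ 182.154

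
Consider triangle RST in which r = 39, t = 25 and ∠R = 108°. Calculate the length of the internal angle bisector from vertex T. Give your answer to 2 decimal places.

t_T ≈ 27.54

Law of sines: sin T = t·sin R/r ≈ 0.60965.
Since r ≥ t, only the acute value applies: ∠T ≈ 37.56°.
Then ∠S = 180° − ∠R − ∠T ≈ 34.44°.
Law of sines gives s = r·sin S/sin R ≈ 23.189.
The bisector from T has length 2·r·s·cos(∠T/2)/(r+s) ≈ 27.536.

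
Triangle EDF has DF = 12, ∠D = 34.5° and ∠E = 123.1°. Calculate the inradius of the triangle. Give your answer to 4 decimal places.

r ≈ 1.4509

The third angle is ∠F = 180° − ∠E − ∠D = 22.40°.
Law of sines: FE = DF·sin D/sin E ≈ 8.1136.
Law of sines: ED = DF·sin F/sin E ≈ 5.4587.
Area = ½·DF·FE·sin F ≈ 18.551.
Semiperimeter s = (12+8.1136+5.4587)/2 = 12.786.
Inradius = area/s = 18.551/12.786 ≈ 1.4509.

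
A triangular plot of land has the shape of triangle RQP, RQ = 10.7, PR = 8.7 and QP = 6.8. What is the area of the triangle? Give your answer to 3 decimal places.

29.521

Semiperimeter s = (6.8 + 8.7 + 10.7)/2 = 13.1.
Heron's formula: area = √(13.1·6.3·4.4·2.4) ≈ 29.521.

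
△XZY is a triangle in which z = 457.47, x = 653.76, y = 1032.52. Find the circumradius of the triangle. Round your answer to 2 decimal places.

By the law of cosines, cos X = (z² + y² − x²) / (2·z·y) ≈ 0.89762, so ∠X ≈ 26.15°.
Circumradius = x/(2 sin X) ≈ 741.6.

741.60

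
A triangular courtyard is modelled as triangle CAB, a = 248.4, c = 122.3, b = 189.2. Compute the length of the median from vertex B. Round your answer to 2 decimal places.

Median from B: ½√(2·c² + 2·a² − b²) ≈ 171.41.

m_B ≈ 171.41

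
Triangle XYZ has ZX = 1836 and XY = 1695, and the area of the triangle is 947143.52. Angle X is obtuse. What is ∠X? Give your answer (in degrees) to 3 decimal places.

∠X ≈ 142.504°

From area = ½·ZX·XY·sin X, we get sin X = 2·area/(ZX·XY) ≈ 0.60870.
Taking the obtuse solution, ∠X ≈ 142.50°.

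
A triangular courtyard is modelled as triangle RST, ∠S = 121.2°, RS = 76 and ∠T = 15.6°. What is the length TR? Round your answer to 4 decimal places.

241.7363

The third angle is ∠R = 180° − ∠S − ∠T = 43.20°.
Law of sines: TR = RS·sin S/sin T ≈ 241.74.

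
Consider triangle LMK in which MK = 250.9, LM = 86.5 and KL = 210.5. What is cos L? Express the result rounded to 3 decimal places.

By the law of cosines, cos L = (KL² + LM² − MK²) / (2·KL·LM) ≈ -0.30641, so ∠L ≈ 107.84°.

cos L ≈ -0.306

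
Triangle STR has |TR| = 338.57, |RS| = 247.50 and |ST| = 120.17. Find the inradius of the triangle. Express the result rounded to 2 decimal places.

31.84

Semiperimeter s = (338.57 + 247.5 + 120.17)/2 = 353.12.
Heron's formula: area = √(353.12·14.55·105.62·232.95) ≈ 11243.
Inradius = area/s = 11243/353.12 ≈ 31.84.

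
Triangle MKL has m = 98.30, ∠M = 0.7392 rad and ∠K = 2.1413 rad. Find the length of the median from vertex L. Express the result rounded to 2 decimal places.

m_L ≈ 109.62

The third angle is ∠L = π − ∠M − ∠K = 0.2611 rad.
Law of sines: k = m·sin K/sin M ≈ 122.8.
Law of sines: l = m·sin L/sin M ≈ 37.665.
Median from L: ½√(2·m² + 2·k² − l²) ≈ 109.62.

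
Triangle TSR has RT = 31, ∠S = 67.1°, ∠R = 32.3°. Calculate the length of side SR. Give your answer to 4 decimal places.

The third angle is ∠T = 180° − ∠S − ∠R = 80.60°.
Law of sines: SR = RT·sin T/sin S ≈ 33.2.

33.2004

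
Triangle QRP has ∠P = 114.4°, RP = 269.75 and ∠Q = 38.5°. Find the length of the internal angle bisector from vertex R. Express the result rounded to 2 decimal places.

311.53

The third angle is ∠R = 180° − ∠P − ∠Q = 27.10°.
Law of sines: PQ = RP·sin R/sin Q ≈ 197.4.
Law of sines: QR = RP·sin P/sin Q ≈ 394.62.
The bisector from R has length 2·QR·RP·cos(∠R/2)/(QR+RP) ≈ 311.53.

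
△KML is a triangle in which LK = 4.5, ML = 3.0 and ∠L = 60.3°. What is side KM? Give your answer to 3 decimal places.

By the law of cosines, KM² = ML² + LK² − 2·ML·LK·cos L = 15.873, so KM ≈ 3.984.

3.984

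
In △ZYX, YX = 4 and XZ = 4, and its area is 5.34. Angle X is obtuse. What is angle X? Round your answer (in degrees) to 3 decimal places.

∠X ≈ 138.126°

From area = ½·YX·XZ·sin X, we get sin X = 2·area/(YX·XZ) ≈ 0.66750.
Taking the obtuse solution, ∠X ≈ 138.13°.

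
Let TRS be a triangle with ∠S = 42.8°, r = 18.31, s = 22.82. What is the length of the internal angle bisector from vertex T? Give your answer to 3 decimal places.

t_T ≈ 12.486

Law of sines: sin R = r·sin S/s ≈ 0.54516.
Since s ≥ r, only the acute value applies: ∠R ≈ 33.04°.
Then ∠T = 180° − ∠S − ∠R ≈ 104.16°.
Law of sines gives t = s·sin T/sin S ≈ 32.565.
The bisector from T has length 2·r·s·cos(∠T/2)/(r+s) ≈ 12.486.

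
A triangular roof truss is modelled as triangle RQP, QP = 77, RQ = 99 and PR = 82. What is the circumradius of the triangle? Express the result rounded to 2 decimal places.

By the law of cosines, cos R = (PR² + RQ² − QP²) / (2·PR·RQ) ≈ 0.65262, so ∠R ≈ 49.26°.
Circumradius = QP/(2 sin R) ≈ 50.813.

50.81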